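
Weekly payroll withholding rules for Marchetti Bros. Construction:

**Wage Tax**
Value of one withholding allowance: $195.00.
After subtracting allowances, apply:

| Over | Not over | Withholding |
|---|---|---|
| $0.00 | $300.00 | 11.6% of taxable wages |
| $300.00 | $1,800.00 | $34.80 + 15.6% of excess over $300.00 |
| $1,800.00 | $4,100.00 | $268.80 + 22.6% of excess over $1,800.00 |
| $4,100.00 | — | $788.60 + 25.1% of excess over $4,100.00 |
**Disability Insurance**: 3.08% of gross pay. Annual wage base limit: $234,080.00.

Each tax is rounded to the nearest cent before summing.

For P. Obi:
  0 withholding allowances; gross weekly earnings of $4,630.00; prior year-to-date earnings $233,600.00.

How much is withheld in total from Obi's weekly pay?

$936.41

Wage Tax: taxable = $4,630.00
  $788.60 + 25.1% × ($4,630.00 − $4,100.00) = $788.60 + 25.1% × $530.00 = $921.63
Disability Insurance: cap $234,080.00 − YTD $233,600.00 = $480.00 subject; 3.08% × $480.00 = $14.78
Total: $921.63 + $14.78 = $936.41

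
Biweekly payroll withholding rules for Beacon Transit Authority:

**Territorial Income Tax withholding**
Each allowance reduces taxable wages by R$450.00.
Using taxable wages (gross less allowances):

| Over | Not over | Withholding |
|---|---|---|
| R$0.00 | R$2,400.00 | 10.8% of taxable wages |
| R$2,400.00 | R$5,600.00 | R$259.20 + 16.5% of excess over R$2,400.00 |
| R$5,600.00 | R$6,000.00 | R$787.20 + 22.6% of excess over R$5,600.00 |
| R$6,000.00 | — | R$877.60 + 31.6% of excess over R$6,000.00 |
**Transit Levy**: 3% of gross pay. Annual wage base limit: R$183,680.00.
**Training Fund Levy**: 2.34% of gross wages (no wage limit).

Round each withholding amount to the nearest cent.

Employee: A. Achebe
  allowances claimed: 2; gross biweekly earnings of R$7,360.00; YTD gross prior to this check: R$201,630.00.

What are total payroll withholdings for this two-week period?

R$1,195.18

Territorial Income Tax: taxable = R$7,360.00 − 2×R$450.00 = R$6,460.00
  R$877.60 + 31.6% × (R$6,460.00 − R$6,000.00) = R$877.60 + 31.6% × R$460.00 = R$1,022.96
Transit Levy: YTD R$201,630.00 ≥ cap R$183,680.00 → R$0.00
Training Fund Levy: 2.34% × R$7,360.00 = R$172.22
Total: R$1,022.96 + R$0.00 + R$172.22 = R$1,195.18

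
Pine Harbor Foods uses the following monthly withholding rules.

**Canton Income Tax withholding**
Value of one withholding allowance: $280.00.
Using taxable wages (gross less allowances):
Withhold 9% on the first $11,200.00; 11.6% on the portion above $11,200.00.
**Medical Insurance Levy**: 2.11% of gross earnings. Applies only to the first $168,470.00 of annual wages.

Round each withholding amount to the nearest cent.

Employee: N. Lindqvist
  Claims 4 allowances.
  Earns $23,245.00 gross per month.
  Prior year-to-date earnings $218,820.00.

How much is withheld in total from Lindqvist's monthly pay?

$2,275.30

Canton Income Tax: taxable = $23,245.00 − 4×$280.00 = $22,125.00
  $1,008.00 + 11.6% × ($22,125.00 − $11,200.00) = $1,008.00 + 11.6% × $10,925.00 = $2,275.30
Medical Insurance Levy: YTD $218,820.00 ≥ cap $168,470.00 → $0.00
Total: $2,275.30 + $0.00 = $2,275.30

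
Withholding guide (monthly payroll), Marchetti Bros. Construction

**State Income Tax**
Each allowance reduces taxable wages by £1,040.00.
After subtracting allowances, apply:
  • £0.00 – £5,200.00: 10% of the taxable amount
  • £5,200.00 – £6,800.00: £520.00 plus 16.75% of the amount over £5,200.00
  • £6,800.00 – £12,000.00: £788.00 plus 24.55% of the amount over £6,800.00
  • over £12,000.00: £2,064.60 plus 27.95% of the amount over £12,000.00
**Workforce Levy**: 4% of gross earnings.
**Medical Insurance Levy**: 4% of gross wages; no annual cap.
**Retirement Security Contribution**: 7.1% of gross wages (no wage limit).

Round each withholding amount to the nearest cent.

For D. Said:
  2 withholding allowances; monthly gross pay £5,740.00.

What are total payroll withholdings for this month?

£1,232.74

State Income Tax: taxable = £5,740.00 − 2×£1,040.00 = £3,660.00
  10% × £3,660.00 = £366.00
Workforce Levy: 4% × £5,740.00 = £229.60
Medical Insurance Levy: 4% × £5,740.00 = £229.60
Retirement Security Contribution: 7.1% × £5,740.00 = £407.54
Total: £366.00 + £229.60 + £229.60 + £407.54 = £1,232.74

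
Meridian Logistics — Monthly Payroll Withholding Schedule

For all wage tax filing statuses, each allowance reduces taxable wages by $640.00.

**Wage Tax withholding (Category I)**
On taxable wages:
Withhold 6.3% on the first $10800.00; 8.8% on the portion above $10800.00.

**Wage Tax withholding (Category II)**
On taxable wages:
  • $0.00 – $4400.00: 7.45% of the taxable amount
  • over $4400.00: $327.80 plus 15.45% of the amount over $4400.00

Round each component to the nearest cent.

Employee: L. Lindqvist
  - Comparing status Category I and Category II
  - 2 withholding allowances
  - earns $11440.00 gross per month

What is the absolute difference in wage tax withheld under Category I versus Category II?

$577.64

Wage Tax (Category I): taxable = $11440.00 − 2×$640.00 = $10160.00
  6.3% × $10160.00 = $640.08
Wage Tax (Category II): taxable = $11440.00 − 2×$640.00 = $10160.00
  $327.80 + 15.45% × ($10160.00 − $4400.00) = $327.80 + 15.45% × $5760.00 = $1217.72
Difference: |$640.08 − $1217.72| = $577.64 (higher under Category II)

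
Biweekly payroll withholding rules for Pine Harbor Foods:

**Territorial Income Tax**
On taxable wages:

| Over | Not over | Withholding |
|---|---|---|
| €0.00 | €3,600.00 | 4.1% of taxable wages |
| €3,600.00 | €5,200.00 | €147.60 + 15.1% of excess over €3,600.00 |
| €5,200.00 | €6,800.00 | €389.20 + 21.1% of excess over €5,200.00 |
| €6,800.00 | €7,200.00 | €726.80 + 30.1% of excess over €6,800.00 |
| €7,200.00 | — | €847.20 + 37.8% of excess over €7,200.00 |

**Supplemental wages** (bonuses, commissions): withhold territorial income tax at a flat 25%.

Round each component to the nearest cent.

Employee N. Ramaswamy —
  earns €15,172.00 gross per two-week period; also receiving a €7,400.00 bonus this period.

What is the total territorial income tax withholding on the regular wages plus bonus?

€5,710.62

Territorial Income Tax: taxable = €15,172.00
  €847.20 + 37.8% × (€15,172.00 − €7,200.00) = €847.20 + 37.8% × €7,972.00 = €3,860.62
Supplemental (25% flat on bonus): 25% × €7,400.00 = €1,850.00
Total territorial income tax: €3,860.62 + €1,850.00 = €5,710.62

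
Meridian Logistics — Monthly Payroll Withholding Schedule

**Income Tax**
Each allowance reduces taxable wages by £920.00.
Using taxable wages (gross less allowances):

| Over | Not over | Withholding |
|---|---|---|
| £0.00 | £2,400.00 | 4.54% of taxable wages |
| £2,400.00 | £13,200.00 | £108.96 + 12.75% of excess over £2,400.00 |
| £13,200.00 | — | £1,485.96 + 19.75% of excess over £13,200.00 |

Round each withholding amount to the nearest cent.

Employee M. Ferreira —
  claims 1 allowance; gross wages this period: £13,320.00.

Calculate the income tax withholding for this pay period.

£1,383.96

Income Tax: taxable = £13,320.00 − 1×£920.00 = £12,400.00
  £108.96 + 12.75% × (£12,400.00 − £2,400.00) = £108.96 + 12.75% × £10,000.00 = £1,383.96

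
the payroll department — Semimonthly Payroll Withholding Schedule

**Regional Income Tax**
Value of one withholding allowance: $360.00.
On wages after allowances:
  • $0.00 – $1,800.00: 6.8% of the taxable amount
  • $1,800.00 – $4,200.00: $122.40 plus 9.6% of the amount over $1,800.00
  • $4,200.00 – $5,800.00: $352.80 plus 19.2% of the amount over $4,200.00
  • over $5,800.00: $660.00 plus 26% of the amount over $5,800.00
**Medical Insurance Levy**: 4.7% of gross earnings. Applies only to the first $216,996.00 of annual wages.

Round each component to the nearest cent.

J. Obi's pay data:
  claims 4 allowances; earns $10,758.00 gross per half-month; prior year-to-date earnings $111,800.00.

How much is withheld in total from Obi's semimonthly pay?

$2,080.31

Regional Income Tax: taxable = $10,758.00 − 4×$360.00 = $9,318.00
  $660.00 + 26% × ($9,318.00 − $5,800.00) = $660.00 + 26% × $3,518.00 = $1,574.68
Medical Insurance Levy: 4.7% × $10,758.00 = $505.63
Total: $1,574.68 + $505.63 = $2,080.31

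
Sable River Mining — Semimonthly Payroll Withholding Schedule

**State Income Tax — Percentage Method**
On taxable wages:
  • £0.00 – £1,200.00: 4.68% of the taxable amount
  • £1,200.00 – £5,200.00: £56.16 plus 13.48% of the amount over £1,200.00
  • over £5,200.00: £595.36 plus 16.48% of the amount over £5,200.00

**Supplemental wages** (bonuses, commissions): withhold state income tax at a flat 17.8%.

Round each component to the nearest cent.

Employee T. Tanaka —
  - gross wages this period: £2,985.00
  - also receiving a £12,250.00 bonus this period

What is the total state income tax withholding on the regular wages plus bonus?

State Income Tax: taxable = £2,985.00
  £56.16 + 13.48% × (£2,985.00 − £1,200.00) = £56.16 + 13.48% × £1,785.00 = £296.78
Supplemental (17.8% flat on bonus): 17.8% × £12,250.00 = £2,180.50
Total state income tax: £296.78 + £2,180.50 = £2,477.28

£2,477.28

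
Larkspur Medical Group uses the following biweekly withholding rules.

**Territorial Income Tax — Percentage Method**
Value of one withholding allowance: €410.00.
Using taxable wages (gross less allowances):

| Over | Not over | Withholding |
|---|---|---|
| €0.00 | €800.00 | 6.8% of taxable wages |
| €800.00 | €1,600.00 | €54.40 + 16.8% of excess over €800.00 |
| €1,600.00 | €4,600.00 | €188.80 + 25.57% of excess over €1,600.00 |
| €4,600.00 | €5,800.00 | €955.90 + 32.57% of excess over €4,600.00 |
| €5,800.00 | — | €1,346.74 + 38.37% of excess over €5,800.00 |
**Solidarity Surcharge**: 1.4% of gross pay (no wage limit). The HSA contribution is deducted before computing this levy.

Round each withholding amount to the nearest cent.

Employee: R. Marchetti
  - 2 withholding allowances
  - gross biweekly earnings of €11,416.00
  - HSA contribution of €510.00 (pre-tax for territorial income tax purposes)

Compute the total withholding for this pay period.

Territorial Income Tax: taxable = €11,416.00 − €510.00 − 2×€410.00 = €10,086.00
  €1,346.74 + 38.37% × (€10,086.00 − €5,800.00) = €1,346.74 + 38.37% × €4,286.00 = €2,991.28
Solidarity Surcharge: 1.4% × €10,906.00 = €152.68
Total: €2,991.28 + €152.68 = €3,143.96

€3,143.96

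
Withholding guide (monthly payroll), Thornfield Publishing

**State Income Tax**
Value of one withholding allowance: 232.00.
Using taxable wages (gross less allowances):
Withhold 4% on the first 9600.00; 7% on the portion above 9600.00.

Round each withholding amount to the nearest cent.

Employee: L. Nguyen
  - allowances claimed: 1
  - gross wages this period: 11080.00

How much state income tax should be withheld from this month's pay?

471.36

State Income Tax: taxable = 11080.00 − 1×232.00 = 10848.00
  384.00 + 7% × (10848.00 − 9600.00) = 384.00 + 7% × 1248.00 = 471.36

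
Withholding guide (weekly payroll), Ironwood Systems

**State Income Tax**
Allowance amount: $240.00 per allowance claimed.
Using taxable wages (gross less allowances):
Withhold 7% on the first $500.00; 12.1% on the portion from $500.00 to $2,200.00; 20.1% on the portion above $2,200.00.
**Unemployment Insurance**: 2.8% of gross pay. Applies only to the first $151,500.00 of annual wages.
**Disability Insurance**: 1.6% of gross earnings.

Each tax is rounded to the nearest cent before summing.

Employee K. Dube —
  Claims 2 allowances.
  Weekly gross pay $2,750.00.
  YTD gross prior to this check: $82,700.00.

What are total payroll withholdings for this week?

State Income Tax: taxable = $2,750.00 − 2×$240.00 = $2,270.00
  $240.70 + 20.1% × ($2,270.00 − $2,200.00) = $240.70 + 20.1% × $70.00 = $254.77
Unemployment Insurance: 2.8% × $2,750.00 = $77.00
Disability Insurance: 1.6% × $2,750.00 = $44.00
Total: $254.77 + $77.00 + $44.00 = $375.77

$375.77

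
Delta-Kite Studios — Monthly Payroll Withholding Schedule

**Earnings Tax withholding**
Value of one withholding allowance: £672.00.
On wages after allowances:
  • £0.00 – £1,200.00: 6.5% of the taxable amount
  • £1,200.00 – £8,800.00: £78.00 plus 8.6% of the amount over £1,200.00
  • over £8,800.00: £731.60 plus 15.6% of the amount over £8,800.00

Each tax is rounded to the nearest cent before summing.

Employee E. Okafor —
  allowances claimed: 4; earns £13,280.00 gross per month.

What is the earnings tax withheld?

Earnings Tax: taxable = £13,280.00 − 4×£672.00 = £10,592.00
  £731.60 + 15.6% × (£10,592.00 − £8,800.00) = £731.60 + 15.6% × £1,792.00 = £1,011.15

£1,011.15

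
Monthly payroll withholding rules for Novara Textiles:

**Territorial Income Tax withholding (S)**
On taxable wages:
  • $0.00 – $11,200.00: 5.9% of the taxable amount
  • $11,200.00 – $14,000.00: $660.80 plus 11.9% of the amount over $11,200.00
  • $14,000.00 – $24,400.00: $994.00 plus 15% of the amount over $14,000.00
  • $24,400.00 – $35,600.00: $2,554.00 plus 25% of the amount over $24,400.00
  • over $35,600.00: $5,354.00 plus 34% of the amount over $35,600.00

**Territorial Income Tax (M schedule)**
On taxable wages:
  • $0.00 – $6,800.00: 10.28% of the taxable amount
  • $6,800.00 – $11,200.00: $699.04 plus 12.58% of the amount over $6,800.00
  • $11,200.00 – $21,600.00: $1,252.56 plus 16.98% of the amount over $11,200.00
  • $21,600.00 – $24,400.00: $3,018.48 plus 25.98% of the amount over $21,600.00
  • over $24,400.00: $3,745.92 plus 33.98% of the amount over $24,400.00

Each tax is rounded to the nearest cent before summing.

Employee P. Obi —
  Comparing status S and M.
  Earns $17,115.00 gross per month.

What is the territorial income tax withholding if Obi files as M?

Territorial Income Tax (M): taxable = $17,115.00
  $1,252.56 + 16.98% × ($17,115.00 − $11,200.00) = $1,252.56 + 16.98% × $5,915.00 = $2,256.93

$2,256.93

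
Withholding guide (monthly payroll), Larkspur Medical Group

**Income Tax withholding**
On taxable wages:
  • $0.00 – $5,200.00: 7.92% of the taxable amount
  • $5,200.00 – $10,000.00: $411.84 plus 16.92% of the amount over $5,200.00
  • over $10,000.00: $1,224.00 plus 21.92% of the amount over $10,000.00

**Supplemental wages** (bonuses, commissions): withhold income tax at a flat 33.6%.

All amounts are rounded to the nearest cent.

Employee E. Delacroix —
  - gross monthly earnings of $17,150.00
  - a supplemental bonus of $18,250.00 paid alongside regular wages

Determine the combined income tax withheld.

Income Tax: taxable = $17,150.00
  $1,224.00 + 21.92% × ($17,150.00 − $10,000.00) = $1,224.00 + 21.92% × $7,150.00 = $2,791.28
Supplemental (33.6% flat on bonus): 33.6% × $18,250.00 = $6,132.00
Total income tax: $2,791.28 + $6,132.00 = $8,923.28

$8,923.28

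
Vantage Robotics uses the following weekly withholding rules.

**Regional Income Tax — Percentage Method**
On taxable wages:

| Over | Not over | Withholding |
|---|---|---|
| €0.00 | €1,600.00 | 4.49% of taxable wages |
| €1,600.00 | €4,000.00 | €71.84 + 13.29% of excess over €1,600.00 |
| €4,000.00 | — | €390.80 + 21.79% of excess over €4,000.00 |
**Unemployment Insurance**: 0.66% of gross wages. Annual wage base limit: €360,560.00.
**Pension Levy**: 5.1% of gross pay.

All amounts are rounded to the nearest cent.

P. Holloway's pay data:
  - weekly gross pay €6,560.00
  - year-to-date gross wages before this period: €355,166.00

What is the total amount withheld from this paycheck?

€1,318.78

Regional Income Tax: taxable = €6,560.00
  €390.80 + 21.79% × (€6,560.00 − €4,000.00) = €390.80 + 21.79% × €2,560.00 = €948.62
Unemployment Insurance: cap €360,560.00 − YTD €355,166.00 = €5,394.00 subject; 0.66% × €5,394.00 = €35.60
Pension Levy: 5.1% × €6,560.00 = €334.56
Total: €948.62 + €35.60 + €334.56 = €1,318.78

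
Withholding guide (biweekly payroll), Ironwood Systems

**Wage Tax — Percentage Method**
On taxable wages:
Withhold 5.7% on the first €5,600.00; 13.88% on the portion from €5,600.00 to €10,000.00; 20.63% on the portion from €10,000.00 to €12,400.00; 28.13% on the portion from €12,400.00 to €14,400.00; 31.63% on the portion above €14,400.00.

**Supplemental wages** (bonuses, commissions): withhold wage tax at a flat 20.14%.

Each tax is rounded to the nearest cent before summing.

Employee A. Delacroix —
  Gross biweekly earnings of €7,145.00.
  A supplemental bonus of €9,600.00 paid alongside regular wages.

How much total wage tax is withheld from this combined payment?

Wage Tax: taxable = €7,145.00
  €319.20 + 13.88% × (€7,145.00 − €5,600.00) = €319.20 + 13.88% × €1,545.00 = €533.65
Supplemental (20.14% flat on bonus): 20.14% × €9,600.00 = €1,933.44
Total wage tax: €533.65 + €1,933.44 = €2,467.09

€2,467.09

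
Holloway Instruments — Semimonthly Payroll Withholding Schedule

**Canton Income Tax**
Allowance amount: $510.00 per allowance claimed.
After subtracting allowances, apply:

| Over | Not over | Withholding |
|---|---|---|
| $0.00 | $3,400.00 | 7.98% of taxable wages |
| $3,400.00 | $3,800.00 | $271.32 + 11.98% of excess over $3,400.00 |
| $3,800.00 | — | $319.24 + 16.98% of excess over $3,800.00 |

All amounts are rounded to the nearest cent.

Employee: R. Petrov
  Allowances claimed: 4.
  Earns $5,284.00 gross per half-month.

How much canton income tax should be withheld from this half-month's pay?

$258.87

Canton Income Tax: taxable = $5,284.00 − 4×$510.00 = $3,244.00
  7.98% × $3,244.00 = $258.87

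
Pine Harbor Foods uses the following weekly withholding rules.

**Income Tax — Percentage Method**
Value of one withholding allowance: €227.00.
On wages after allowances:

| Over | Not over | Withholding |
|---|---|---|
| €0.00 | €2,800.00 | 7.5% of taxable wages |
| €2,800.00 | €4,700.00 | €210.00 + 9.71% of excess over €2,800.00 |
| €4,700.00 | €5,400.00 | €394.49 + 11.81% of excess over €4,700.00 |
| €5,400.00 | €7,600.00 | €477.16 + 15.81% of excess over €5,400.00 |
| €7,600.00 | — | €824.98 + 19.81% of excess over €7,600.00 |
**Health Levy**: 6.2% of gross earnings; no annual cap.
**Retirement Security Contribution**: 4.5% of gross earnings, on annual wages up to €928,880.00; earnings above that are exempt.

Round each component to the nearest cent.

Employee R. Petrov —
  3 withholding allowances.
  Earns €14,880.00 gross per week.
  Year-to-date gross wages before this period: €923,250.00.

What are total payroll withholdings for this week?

Income Tax: taxable = €14,880.00 − 3×€227.00 = €14,199.00
  €824.98 + 19.81% × (€14,199.00 − €7,600.00) = €824.98 + 19.81% × €6,599.00 = €2,132.24
Health Levy: 6.2% × €14,880.00 = €922.56
Retirement Security Contribution: cap €928,880.00 − YTD €923,250.00 = €5,630.00 subject; 4.5% × €5,630.00 = €253.35
Total: €2,132.24 + €922.56 + €253.35 = €3,308.15

€3,308.15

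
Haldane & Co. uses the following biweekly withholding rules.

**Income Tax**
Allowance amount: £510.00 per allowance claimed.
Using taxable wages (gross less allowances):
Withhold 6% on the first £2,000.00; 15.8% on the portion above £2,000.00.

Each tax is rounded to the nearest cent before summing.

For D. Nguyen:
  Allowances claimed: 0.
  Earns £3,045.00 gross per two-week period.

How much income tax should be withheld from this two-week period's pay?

£285.11

Income Tax: taxable = £3,045.00
  £120.00 + 15.8% × (£3,045.00 − £2,000.00) = £120.00 + 15.8% × £1,045.00 = £285.11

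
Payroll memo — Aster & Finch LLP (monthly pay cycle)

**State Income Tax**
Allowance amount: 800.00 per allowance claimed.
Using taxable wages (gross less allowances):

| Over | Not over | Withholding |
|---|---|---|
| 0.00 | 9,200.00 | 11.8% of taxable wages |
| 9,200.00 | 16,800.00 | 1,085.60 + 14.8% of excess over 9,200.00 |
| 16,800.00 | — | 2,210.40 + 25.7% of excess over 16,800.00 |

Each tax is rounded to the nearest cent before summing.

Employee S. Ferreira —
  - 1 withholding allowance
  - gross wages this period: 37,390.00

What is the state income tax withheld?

7,296.43

State Income Tax: taxable = 37,390.00 − 1×800.00 = 36,590.00
  2,210.40 + 25.7% × (36,590.00 − 16,800.00) = 2,210.40 + 25.7% × 19,790.00 = 7,296.43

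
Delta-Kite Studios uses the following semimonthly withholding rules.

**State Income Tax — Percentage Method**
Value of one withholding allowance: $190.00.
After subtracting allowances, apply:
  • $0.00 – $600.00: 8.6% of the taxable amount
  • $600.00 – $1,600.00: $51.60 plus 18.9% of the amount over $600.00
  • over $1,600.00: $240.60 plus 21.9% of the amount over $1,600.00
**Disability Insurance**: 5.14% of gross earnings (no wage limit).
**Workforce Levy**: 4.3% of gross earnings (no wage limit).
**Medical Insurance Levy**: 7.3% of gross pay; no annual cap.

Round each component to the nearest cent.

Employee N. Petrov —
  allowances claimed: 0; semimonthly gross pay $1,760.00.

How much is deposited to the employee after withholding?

$1,189.74

State Income Tax: taxable = $1,760.00
  $240.60 + 21.9% × ($1,760.00 − $1,600.00) = $240.60 + 21.9% × $160.00 = $275.64
Disability Insurance: 5.14% × $1,760.00 = $90.46
Workforce Levy: 4.3% × $1,760.00 = $75.68
Medical Insurance Levy: 7.3% × $1,760.00 = $128.48
Total withheld: $275.64 + $90.46 + $75.68 + $128.48 = $570.26
Net pay: $1,760.00 − $570.26 = $1,189.74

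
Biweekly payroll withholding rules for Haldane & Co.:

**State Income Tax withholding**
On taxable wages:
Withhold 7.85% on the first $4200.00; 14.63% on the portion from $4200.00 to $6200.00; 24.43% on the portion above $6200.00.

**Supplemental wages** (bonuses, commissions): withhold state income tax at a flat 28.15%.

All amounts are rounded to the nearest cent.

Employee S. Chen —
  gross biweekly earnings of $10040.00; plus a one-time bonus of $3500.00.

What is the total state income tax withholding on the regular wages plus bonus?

State Income Tax: taxable = $10040.00
  $622.30 + 24.43% × ($10040.00 − $6200.00) = $622.30 + 24.43% × $3840.00 = $1560.41
Supplemental (28.15% flat on bonus): 28.15% × $3500.00 = $985.25
Total state income tax: $1560.41 + $985.25 = $2545.66

$2545.66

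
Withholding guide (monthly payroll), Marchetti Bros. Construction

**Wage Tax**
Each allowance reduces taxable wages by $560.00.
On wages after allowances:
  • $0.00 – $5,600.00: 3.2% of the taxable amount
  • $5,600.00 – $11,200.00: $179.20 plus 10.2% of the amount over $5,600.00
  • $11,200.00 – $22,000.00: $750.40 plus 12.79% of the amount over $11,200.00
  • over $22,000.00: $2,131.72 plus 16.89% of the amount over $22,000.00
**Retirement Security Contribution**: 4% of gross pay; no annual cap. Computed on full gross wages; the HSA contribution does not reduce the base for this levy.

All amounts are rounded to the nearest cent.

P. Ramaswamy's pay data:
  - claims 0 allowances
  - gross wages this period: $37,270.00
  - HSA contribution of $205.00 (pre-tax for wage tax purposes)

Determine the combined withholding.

Wage Tax: taxable = $37,270.00 − $205.00 = $37,065.00
  $2,131.72 + 16.89% × ($37,065.00 − $22,000.00) = $2,131.72 + 16.89% × $15,065.00 = $4,676.20
Retirement Security Contribution: 4% × $37,270.00 = $1,490.80
Total: $4,676.20 + $1,490.80 = $6,167.00

$6,167.00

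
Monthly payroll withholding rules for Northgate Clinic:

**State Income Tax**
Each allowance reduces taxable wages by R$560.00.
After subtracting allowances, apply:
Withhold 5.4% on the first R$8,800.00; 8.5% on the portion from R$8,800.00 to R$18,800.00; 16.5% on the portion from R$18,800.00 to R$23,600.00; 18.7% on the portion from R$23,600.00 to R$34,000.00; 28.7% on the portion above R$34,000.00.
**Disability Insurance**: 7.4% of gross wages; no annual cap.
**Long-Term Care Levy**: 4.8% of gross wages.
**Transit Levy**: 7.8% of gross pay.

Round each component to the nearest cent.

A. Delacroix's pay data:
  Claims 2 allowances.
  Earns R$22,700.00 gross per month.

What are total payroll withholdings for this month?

State Income Tax: taxable = R$22,700.00 − 2×R$560.00 = R$21,580.00
  R$1,325.20 + 16.5% × (R$21,580.00 − R$18,800.00) = R$1,325.20 + 16.5% × R$2,780.00 = R$1,783.90
Disability Insurance: 7.4% × R$22,700.00 = R$1,679.80
Long-Term Care Levy: 4.8% × R$22,700.00 = R$1,089.60
Transit Levy: 7.8% × R$22,700.00 = R$1,770.60
Total: R$1,783.90 + R$1,679.80 + R$1,089.60 + R$1,770.60 = R$6,323.90

R$6,323.90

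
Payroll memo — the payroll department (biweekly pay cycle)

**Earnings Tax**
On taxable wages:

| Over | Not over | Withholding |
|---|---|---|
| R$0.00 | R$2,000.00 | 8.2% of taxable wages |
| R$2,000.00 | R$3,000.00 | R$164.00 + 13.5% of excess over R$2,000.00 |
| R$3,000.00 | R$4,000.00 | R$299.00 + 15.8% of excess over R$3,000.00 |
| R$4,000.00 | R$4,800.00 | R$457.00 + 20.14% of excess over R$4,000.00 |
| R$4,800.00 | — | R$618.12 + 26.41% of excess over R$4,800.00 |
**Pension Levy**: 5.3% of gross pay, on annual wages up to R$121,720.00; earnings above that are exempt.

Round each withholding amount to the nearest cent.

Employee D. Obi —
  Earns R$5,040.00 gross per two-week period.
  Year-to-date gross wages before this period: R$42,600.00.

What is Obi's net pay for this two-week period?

R$4,091.38

Earnings Tax: taxable = R$5,040.00
  R$618.12 + 26.41% × (R$5,040.00 − R$4,800.00) = R$618.12 + 26.41% × R$240.00 = R$681.50
Pension Levy: 5.3% × R$5,040.00 = R$267.12
Total withheld: R$681.50 + R$267.12 = R$948.62
Net pay: R$5,040.00 − R$948.62 = R$4,091.38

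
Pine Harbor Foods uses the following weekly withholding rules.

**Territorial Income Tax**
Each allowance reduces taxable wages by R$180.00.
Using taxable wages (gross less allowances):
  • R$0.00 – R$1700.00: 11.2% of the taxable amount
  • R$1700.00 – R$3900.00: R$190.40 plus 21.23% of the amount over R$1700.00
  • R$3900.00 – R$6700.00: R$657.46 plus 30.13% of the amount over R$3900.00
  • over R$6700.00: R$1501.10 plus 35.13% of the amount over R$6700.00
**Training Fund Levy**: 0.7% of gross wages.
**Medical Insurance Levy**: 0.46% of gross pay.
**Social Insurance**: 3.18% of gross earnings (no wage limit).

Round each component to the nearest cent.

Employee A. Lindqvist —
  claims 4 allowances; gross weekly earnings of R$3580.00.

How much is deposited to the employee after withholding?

R$2987.96

Territorial Income Tax: taxable = R$3580.00 − 4×R$180.00 = R$2860.00
  R$190.40 + 21.23% × (R$2860.00 − R$1700.00) = R$190.40 + 21.23% × R$1160.00 = R$436.67
Training Fund Levy: 0.7% × R$3580.00 = R$25.06
Medical Insurance Levy: 0.46% × R$3580.00 = R$16.47
Social Insurance: 3.18% × R$3580.00 = R$113.84
Total withheld: R$436.67 + R$25.06 + R$16.47 + R$113.84 = R$592.04
Net pay: R$3580.00 − R$592.04 = R$2987.96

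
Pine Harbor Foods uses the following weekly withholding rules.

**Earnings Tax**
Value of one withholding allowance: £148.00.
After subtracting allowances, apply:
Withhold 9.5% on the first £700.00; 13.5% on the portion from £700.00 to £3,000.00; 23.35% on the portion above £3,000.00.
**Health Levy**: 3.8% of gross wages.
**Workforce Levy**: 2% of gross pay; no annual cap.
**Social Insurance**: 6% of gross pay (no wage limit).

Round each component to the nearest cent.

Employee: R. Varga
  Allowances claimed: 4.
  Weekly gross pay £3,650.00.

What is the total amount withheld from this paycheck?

Earnings Tax: taxable = £3,650.00 − 4×£148.00 = £3,058.00
  £377.00 + 23.35% × (£3,058.00 − £3,000.00) = £377.00 + 23.35% × £58.00 = £390.54
Health Levy: 3.8% × £3,650.00 = £138.70
Workforce Levy: 2% × £3,650.00 = £73.00
Social Insurance: 6% × £3,650.00 = £219.00
Total: £390.54 + £138.70 + £73.00 + £219.00 = £821.24

£821.24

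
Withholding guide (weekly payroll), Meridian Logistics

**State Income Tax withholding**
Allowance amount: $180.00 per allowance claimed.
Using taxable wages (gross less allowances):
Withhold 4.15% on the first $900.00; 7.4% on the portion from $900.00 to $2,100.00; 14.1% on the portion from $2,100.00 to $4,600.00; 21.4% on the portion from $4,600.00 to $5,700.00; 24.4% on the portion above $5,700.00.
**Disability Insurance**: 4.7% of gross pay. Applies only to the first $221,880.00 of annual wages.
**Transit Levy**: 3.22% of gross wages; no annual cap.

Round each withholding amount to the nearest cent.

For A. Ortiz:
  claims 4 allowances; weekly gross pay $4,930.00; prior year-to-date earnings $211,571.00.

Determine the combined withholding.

State Income Tax: taxable = $4,930.00 − 4×$180.00 = $4,210.00
  $126.15 + 14.1% × ($4,210.00 − $2,100.00) = $126.15 + 14.1% × $2,110.00 = $423.66
Disability Insurance: 4.7% × $4,930.00 = $231.71
Transit Levy: 3.22% × $4,930.00 = $158.75
Total: $423.66 + $231.71 + $158.75 = $814.12

$814.12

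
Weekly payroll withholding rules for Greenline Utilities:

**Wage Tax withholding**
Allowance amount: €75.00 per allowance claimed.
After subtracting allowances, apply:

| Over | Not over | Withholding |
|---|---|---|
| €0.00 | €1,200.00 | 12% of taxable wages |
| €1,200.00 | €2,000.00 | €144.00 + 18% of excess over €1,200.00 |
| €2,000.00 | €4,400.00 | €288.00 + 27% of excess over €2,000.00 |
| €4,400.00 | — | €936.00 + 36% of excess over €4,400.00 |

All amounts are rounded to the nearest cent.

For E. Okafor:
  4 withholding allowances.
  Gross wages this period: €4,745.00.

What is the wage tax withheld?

€952.20

Wage Tax: taxable = €4,745.00 − 4×€75.00 = €4,445.00
  €936.00 + 36% × (€4,445.00 − €4,400.00) = €936.00 + 36% × €45.00 = €952.20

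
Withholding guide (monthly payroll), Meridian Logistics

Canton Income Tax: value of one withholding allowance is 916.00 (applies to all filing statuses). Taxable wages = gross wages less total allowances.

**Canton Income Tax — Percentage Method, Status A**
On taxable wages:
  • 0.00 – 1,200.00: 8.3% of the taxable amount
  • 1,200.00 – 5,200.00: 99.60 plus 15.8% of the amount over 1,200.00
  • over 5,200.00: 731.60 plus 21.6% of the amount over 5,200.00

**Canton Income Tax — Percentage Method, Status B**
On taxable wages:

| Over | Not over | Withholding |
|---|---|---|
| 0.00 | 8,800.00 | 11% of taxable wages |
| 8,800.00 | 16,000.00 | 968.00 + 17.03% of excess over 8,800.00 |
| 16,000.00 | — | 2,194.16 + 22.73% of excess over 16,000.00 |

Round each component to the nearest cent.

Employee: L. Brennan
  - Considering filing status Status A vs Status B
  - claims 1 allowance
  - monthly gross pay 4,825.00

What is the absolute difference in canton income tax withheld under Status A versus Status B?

97.63

Canton Income Tax (Status A): taxable = 4,825.00 − 1×916.00 = 3,909.00
  99.60 + 15.8% × (3,909.00 − 1,200.00) = 99.60 + 15.8% × 2,709.00 = 527.62
Canton Income Tax (Status B): taxable = 4,825.00 − 1×916.00 = 3,909.00
  11% × 3,909.00 = 429.99
Difference: |527.62 − 429.99| = 97.63 (higher under Status A)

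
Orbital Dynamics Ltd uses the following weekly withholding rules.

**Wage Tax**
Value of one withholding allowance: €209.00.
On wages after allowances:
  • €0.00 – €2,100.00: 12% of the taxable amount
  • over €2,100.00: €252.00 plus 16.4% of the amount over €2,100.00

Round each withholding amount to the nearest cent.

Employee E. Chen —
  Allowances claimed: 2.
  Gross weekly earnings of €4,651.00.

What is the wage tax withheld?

Wage Tax: taxable = €4,651.00 − 2×€209.00 = €4,233.00
  €252.00 + 16.4% × (€4,233.00 − €2,100.00) = €252.00 + 16.4% × €2,133.00 = €601.81

€601.81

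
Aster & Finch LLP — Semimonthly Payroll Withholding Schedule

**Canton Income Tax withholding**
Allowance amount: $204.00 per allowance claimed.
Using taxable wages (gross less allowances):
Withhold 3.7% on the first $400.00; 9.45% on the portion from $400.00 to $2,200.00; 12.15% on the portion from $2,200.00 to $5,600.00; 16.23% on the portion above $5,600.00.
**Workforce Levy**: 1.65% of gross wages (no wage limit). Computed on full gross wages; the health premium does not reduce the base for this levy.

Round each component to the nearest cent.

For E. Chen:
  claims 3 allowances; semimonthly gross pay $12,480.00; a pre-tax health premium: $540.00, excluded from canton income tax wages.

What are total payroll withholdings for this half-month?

$1,733.57

Canton Income Tax: taxable = $12,480.00 − $540.00 − 3×$204.00 = $11,328.00
  $598.00 + 16.23% × ($11,328.00 − $5,600.00) = $598.00 + 16.23% × $5,728.00 = $1,527.65
Workforce Levy: 1.65% × $12,480.00 = $205.92
Total: $1,527.65 + $205.92 = $1,733.57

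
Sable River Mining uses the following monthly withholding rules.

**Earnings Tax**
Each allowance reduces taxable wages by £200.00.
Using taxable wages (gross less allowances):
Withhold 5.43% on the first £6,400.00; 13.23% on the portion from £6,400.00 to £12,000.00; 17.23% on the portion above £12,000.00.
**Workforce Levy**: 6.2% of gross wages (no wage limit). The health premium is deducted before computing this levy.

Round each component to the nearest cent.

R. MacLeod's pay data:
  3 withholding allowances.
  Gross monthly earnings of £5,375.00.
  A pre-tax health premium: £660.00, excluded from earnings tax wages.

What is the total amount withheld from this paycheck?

£515.77

Earnings Tax: taxable = £5,375.00 − £660.00 − 3×£200.00 = £4,115.00
  5.43% × £4,115.00 = £223.44
Workforce Levy: 6.2% × £4,715.00 = £292.33
Total: £223.44 + £292.33 = £515.77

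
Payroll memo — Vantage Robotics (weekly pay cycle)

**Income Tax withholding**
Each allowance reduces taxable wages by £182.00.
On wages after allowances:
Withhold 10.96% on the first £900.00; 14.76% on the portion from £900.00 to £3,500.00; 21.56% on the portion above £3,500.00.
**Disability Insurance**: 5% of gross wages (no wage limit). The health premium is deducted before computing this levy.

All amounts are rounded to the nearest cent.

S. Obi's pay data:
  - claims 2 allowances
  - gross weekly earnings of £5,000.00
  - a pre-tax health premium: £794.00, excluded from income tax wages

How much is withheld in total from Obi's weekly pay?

£766.44

Income Tax: taxable = £5,000.00 − £794.00 − 2×£182.00 = £3,842.00
  £482.40 + 21.56% × (£3,842.00 − £3,500.00) = £482.40 + 21.56% × £342.00 = £556.14
Disability Insurance: 5% × £4,206.00 = £210.30
Total: £556.14 + £210.30 = £766.44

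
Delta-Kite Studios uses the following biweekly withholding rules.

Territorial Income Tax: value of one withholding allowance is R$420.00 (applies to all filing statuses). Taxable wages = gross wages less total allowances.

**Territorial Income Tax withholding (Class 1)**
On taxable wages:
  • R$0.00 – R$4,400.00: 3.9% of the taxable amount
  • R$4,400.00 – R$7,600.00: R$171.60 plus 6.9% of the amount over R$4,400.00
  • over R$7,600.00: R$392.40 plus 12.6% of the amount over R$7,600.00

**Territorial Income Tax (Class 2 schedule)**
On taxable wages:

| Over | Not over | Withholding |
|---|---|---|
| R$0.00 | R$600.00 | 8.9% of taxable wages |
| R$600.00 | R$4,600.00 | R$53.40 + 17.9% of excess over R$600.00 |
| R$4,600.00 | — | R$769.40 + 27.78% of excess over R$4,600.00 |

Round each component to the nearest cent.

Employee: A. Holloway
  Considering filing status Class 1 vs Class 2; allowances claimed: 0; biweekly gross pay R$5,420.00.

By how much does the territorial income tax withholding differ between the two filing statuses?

R$755.22

Territorial Income Tax (Class 1): taxable = R$5,420.00
  R$171.60 + 6.9% × (R$5,420.00 − R$4,400.00) = R$171.60 + 6.9% × R$1,020.00 = R$241.98
Territorial Income Tax (Class 2): taxable = R$5,420.00
  R$769.40 + 27.78% × (R$5,420.00 − R$4,600.00) = R$769.40 + 27.78% × R$820.00 = R$997.20
Difference: |R$241.98 − R$997.20| = R$755.22 (higher under Class 2)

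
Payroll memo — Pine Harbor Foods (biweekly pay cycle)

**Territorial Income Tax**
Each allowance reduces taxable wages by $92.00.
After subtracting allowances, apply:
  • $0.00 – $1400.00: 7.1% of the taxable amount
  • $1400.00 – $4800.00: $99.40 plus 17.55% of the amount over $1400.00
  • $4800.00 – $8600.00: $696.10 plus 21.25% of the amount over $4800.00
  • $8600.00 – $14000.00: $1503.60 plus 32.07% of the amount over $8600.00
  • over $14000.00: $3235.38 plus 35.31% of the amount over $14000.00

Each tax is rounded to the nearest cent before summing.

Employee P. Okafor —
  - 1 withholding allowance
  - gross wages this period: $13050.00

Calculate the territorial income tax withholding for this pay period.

Territorial Income Tax: taxable = $13050.00 − 1×$92.00 = $12958.00
  $1503.60 + 32.07% × ($12958.00 − $8600.00) = $1503.60 + 32.07% × $4358.00 = $2901.21

$2901.21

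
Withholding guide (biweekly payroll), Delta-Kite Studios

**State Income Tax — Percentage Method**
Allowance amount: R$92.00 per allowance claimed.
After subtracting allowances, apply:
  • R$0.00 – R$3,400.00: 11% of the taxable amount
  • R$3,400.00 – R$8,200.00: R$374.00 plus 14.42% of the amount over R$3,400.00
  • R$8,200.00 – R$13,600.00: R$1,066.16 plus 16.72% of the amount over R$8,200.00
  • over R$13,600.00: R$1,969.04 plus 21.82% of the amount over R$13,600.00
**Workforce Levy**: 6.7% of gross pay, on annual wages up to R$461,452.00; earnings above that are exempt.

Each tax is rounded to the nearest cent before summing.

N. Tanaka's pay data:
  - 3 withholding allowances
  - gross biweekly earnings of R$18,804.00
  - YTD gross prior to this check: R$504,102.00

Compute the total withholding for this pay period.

State Income Tax: taxable = R$18,804.00 − 3×R$92.00 = R$18,528.00
  R$1,969.04 + 21.82% × (R$18,528.00 − R$13,600.00) = R$1,969.04 + 21.82% × R$4,928.00 = R$3,044.33
Workforce Levy: YTD R$504,102.00 ≥ cap R$461,452.00 → R$0.00
Total: R$3,044.33 + R$0.00 = R$3,044.33

R$3,044.33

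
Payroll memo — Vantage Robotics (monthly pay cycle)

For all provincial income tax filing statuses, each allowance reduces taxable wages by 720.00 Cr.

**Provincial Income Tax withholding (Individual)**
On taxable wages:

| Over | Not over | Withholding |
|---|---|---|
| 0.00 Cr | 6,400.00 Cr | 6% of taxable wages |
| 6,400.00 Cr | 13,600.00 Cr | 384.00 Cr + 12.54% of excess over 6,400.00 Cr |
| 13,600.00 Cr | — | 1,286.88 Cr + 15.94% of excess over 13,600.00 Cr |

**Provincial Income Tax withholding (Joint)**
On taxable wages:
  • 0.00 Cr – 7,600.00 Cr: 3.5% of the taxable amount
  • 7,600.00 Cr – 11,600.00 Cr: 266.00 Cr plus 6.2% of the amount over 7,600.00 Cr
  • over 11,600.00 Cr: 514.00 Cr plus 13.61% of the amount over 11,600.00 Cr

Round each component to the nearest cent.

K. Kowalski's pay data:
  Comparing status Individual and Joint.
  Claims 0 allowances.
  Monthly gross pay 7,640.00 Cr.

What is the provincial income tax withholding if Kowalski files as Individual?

539.50 Cr

Provincial Income Tax (Individual): taxable = 7,640.00 Cr
  384.00 Cr + 12.54% × (7,640.00 Cr − 6,400.00 Cr) = 384.00 Cr + 12.54% × 1,240.00 Cr = 539.50 Cr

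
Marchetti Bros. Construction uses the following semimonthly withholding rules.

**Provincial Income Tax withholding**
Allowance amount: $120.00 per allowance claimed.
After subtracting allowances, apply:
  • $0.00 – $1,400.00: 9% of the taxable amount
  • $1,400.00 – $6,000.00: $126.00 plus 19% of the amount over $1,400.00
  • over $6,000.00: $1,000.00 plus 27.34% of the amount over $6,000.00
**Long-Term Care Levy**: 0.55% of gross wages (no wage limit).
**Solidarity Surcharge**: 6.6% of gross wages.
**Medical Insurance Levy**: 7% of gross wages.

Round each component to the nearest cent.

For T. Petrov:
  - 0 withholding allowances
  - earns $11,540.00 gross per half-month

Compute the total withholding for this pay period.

Provincial Income Tax: taxable = $11,540.00
  $1,000.00 + 27.34% × ($11,540.00 − $6,000.00) = $1,000.00 + 27.34% × $5,540.00 = $2,514.64
Long-Term Care Levy: 0.55% × $11,540.00 = $63.47
Solidarity Surcharge: 6.6% × $11,540.00 = $761.64
Medical Insurance Levy: 7% × $11,540.00 = $807.80
Total: $2,514.64 + $63.47 + $761.64 + $807.80 = $4,147.55

$4,147.55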